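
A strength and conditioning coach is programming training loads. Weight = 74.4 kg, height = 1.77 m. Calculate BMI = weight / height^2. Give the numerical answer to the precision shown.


height^2 = 1.77^2 = 3.1329
BMI = 74.4 / 3.1329 = 23.75 kg/m^2

23.75 kg/m^2


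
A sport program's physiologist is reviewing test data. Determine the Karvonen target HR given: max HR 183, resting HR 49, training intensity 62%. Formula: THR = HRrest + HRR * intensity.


HRR = HRmax - HRrest = 183 - 49 = 134
THR = 49 + 134 * 0.62
= 132.08 bpm

132.08 bpm


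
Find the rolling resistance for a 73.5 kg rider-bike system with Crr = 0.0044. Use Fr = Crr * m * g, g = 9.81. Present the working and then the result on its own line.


m * g = 73.5 * 9.81 = 721.035 N
Fr = 0.0044 * 721.035 = 3.173 N

3.173 N


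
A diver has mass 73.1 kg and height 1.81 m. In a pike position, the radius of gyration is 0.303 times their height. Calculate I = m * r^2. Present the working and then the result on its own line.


r = 0.303 * 1.81 = 0.54843 m
I = m * r^2 = 73.1 * 0.300775 = 21.987 kg*m^2

21.987 kg*m^2


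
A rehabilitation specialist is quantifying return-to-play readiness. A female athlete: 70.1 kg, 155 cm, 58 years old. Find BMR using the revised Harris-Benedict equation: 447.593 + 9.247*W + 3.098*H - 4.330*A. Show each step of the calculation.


Intercept = 447.593
Weight contribution = 9.247 * 70.1 = 648.2147
Height contribution = 3.098 * 155 = 480.19
Age contribution = 4.33 * 58 = 251.14
BMR = 447.593 + 648.2147 + 480.19 - 251.14
= 1324.86 kcal/day

1324.86 kcal/day


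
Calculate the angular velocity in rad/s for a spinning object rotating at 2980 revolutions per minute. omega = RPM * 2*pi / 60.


omega = RPM * 2*pi / 60
= 2980 * 6.28318531 / 60
= 312.065 rad/s

312.065 rad/s


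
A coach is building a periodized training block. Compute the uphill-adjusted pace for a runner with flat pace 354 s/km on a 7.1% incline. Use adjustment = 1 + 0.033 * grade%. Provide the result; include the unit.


Adjustment factor = 1 + 0.033 * 7.1 = 1.2343
Grade-adjusted pace = 354 * 1.2343 = 436.94 s/km

436.94 s/km


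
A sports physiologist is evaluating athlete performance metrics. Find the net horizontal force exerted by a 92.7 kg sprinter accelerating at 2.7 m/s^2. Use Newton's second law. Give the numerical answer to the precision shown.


Newton's second law: F = m * a
F = 92.7 * 2.7 = 250.29 N

250.29 N


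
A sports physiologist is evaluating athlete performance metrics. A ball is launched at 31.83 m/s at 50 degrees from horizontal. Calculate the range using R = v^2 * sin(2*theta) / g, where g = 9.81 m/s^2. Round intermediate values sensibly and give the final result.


sin(2 * 50) = sin(100) = 0.984808
v^2 = 31.83^2 = 1013.1489
R = 1013.1489 * 0.984808 / 9.81
= 101.708 m

101.708 m


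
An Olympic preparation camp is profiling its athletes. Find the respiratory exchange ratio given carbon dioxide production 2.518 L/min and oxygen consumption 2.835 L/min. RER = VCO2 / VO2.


VCO2 = 2.518 L/min
VO2 = 2.835 L/min
RER = 2.518 / 2.835 = 0.8882

0.8882


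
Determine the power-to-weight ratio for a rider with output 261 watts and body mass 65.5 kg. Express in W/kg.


P/W = 261 / 65.5 = 3.985 W/kg

3.985 W/kg


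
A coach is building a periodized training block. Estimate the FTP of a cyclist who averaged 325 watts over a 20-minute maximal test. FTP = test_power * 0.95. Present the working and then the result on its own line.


FTP = 325 * 0.95 = 308.75 W

308.75 W


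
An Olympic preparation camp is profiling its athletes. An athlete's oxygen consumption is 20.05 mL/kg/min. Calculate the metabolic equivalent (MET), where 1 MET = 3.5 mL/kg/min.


MET = VO2 / 3.5
= 20.05 / 3.5
= 5.73 METs

5.73 METs


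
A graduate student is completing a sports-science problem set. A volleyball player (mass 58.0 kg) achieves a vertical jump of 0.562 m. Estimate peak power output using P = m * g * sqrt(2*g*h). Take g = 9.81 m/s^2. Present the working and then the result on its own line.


2 * g * h = 2 * 9.81 * 0.562 = 11.02644
sqrt(11.02644) = 3.320608 m/s
P = 58.0 * 9.81 * 3.320608 = 1889.36 W

1889.36 W


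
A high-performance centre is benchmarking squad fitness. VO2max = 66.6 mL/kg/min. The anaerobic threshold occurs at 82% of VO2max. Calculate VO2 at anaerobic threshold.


AT fraction = 82 / 100 = 0.82
AT VO2 = 66.6 * 0.82
= 54.61 mL/kg/min

54.61 mL/kg/min


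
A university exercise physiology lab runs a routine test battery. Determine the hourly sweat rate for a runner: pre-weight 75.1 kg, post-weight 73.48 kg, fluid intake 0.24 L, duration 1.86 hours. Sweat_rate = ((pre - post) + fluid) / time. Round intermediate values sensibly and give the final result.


Mass lost = 75.1 - 73.48 = 1.62 kg
Add fluid consumed: 1.62 + 0.24 = 1.86 L total sweat
Sweat rate = 1.86 / 1.86 = 1.0 L/h

1.0 L/h


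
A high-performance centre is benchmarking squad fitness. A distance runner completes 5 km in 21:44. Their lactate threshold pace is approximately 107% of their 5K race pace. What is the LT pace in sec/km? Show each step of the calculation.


Convert to seconds: 21 min 44 s = 1304 s
Pace per km = 1304 / 5 = 260.8 s/km
LT pace = 260.8 * 1.07 = 279.06 s/km

279.06 s/km


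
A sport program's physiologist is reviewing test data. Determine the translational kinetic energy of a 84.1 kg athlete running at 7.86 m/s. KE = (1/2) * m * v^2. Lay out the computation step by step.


KE = 0.5 * m * v^2
= 0.5 * 84.1 * 7.86^2
= 0.5 * 84.1 * 61.7796
= 2597.83 J

2597.83 J


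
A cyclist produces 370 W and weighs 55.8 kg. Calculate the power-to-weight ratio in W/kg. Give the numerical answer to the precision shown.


P/W = power / mass
= 370 / 55.8
= 6.631 W/kg

6.631 W/kg


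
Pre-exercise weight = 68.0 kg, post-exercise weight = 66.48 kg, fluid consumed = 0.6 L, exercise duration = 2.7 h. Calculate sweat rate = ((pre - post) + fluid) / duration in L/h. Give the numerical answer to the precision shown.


Weight loss = 68.0 - 66.48 = 1.52 kg (approx L)
Total sweat = 1.52 + 0.6 = 2.12 L
Sweat rate = 2.12 / 2.7 = 0.785 L/h

0.785 L/h


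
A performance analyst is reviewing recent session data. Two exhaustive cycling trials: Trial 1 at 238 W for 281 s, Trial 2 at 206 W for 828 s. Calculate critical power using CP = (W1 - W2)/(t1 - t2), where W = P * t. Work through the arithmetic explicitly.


W1 = 238 * 281 = 66878 J
W2 = 206 * 828 = 170568 J
CP = (66878 - 170568) / (281 - 828)
= -103690 / -547
= 189.56 W

189.56 W


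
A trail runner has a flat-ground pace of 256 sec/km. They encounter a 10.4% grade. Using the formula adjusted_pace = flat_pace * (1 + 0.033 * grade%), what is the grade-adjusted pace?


Grade factor = 1 + 0.033 * 10.4 = 1.3432
Adjusted = 256 * 1.3432 = 343.86 sec/km

343.86 s/km


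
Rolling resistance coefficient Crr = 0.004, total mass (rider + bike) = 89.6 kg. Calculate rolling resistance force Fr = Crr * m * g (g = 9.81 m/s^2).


Fr = Crr * m * g
= 0.004 * 89.6 * 9.81
= 3.516 N

3.516 N


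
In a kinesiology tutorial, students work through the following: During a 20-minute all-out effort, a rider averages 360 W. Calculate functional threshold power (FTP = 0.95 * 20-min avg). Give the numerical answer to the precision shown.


FTP = 0.95 * 360
= 342.0 W

342.0 W


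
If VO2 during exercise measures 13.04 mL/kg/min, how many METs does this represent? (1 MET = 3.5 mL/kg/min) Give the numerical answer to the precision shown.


METs = VO2 / 3.5 = 13.04 / 3.5 = 3.73

3.73 METs


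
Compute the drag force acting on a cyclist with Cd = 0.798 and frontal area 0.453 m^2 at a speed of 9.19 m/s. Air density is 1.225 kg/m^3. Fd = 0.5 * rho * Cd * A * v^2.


Step 1: v^2 = 84.4561
Step 2: Fd = 0.5 * 1.225 * 0.798 * 0.453 * 84.4561
= 18.7 N

18.7 N


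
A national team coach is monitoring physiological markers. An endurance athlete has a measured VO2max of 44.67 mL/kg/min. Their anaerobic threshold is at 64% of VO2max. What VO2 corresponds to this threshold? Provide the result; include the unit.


Anaerobic threshold VO2 = VO2max * 64%
= 44.67 * 0.64
= 28.59 mL/kg/min

28.59 mL/kg/min


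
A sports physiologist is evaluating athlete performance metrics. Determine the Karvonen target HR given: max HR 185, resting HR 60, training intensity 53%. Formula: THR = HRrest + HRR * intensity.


HRR = HRmax - HRrest = 185 - 60 = 125
THR = 60 + 125 * 0.53
= 126.25 bpm

126.25 bpm


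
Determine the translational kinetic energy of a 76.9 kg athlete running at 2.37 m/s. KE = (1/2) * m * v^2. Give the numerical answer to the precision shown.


KE = 0.5 * m * v^2
= 0.5 * 76.9 * 2.37^2
= 0.5 * 76.9 * 5.6169
= 215.97 J

215.97 J


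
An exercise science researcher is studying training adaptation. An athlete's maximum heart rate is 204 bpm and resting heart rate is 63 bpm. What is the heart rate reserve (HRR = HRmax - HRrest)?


HRR = HRmax - HRrest
= 204 - 63
= 141 bpm

141 bpm


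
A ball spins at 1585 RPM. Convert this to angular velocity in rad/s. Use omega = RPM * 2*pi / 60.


omega = 1585 * 2 * pi / 60
= 1585 * 6.28318531 / 60
= 9958.849 / 60
= 165.981 rad/s

165.981 rad/s


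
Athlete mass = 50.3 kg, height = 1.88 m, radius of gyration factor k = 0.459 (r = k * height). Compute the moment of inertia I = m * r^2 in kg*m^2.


r = k * height = 0.459 * 1.88 = 0.86292 m
r^2 = 0.86292^2 = 0.744631
I = 50.3 * 0.744631 = 37.455 kg*m^2

37.455 kg*m^2


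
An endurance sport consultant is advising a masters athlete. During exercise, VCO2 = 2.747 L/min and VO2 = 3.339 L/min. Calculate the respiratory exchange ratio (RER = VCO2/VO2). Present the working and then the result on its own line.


RER = VCO2 / VO2
= 2.747 / 3.339
= 0.8227

0.8227


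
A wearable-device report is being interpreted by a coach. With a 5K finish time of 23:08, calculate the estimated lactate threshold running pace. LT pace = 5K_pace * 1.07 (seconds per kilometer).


Race duration = 1388 s for 5 km
Average pace = 1388 / 5 = 277.6 s/km
LT pace = 277.6 * 1.07
= 297.03 s/km

297.03 s/km


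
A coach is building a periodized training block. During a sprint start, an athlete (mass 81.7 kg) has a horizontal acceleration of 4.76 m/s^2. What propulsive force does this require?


Propulsive force = mass * acceleration
= 81.7 kg * 4.76 m/s^2
= 388.89 N

388.89 N


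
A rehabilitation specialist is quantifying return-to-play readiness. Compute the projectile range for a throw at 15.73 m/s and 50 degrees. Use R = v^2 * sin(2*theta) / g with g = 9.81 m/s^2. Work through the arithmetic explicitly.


Two times the angle = 100 degrees
sin(100) = 0.984808
R = 247.4329 * 0.984808 / 9.81 = 24.839 m

24.839 m


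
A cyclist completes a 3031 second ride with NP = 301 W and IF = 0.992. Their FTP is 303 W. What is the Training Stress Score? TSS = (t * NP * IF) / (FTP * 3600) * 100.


t * NP * IF = 3031 * 301 * 0.992 = 905032.352
FTP * 3600 = 1090800
TSS = (905032.352 / 1090800) * 100 = 82.97

82.97 TSS


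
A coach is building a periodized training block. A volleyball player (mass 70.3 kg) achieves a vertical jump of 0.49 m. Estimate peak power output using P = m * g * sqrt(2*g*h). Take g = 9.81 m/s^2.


2 * g * h = 2 * 9.81 * 0.49 = 9.6138
sqrt(9.6138) = 3.100613 m/s
P = 70.3 * 9.81 * 3.100613 = 2138.32 W

2138.32 W


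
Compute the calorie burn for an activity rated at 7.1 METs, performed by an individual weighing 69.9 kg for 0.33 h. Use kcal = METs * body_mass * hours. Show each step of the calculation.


Product of METs and mass = 7.1 * 69.9 = 496.29
Total kcal = 496.29 * 0.33 = 163.78 kcal

163.78 kcal


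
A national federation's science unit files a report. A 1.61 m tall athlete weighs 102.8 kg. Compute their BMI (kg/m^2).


height^2 = 2.5921 m^2
BMI = 102.8 / 2.5921 = 39.66 kg/m^2

39.66 kg/m^2


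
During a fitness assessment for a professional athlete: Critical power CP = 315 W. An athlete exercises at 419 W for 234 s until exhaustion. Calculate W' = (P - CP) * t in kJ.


P - CP = 419 - 315 = 104 W
W' = 104 * 234 = 24336 J
= 24336 / 1000 = 24.336 kJ

24.336 kJ


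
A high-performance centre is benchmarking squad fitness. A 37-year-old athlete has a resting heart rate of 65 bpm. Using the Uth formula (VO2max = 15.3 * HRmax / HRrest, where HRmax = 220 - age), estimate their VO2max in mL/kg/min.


HRmax = 220 - 37 = 183 bpm
Ratio = HRmax / HRrest = 183 / 65 = 2.8154
VO2max = 15.3 * 2.8154 = 43.08 mL/kg/min

43.08 mL/kg/min


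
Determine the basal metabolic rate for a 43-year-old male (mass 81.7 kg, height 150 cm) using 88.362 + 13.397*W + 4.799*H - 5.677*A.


BMR = 88.362 + 13.397*81.7 + 4.799*150 - 5.677*43
= 1658.64 kcal/day

1658.64 kcal/day


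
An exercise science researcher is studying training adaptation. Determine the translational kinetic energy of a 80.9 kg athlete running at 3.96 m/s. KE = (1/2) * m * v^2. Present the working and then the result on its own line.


KE = 0.5 * m * v^2
= 0.5 * 80.9 * 3.96^2
= 0.5 * 80.9 * 15.6816
= 634.32 J

634.32 J


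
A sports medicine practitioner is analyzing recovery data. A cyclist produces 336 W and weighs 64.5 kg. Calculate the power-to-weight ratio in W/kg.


P/W = power / mass
= 336 / 64.5
= 5.209 W/kg

5.209 W/kg


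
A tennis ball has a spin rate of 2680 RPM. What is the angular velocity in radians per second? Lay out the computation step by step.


Convert RPM to rad/s: multiply by 2*pi and divide by 60
omega = 2680 * 2 * pi / 60
= 280.649 rad/s

280.649 rad/s


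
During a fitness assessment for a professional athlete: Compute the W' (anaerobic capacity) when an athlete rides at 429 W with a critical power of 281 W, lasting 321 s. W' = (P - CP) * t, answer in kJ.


Above-CP power = 148 W
Duration = 321 s
W' = 148 * 321 = 47508 J
Convert: 47508 / 1000 = 47.508 kJ

47.508 kJ


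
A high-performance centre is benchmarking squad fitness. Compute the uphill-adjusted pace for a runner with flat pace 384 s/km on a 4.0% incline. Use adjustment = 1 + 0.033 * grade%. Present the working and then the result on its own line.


Adjustment factor = 1 + 0.033 * 4.0 = 1.132
Grade-adjusted pace = 384 * 1.132 = 434.69 s/km

434.69 s/km


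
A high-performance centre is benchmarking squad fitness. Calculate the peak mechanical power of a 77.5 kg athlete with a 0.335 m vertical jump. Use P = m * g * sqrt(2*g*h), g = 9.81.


First, sqrt(2gh) = sqrt(2 * 9.81 * 0.335)
= sqrt(6.5727) = 2.563728 m/s
Power = 77.5 * 9.81 * 2.563728 = 1949.14 W

1949.14 W


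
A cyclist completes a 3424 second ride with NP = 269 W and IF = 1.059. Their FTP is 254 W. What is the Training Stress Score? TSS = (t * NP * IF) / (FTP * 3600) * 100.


t * NP * IF = 3424 * 269 * 1.059 = 975398.304
FTP * 3600 = 914400
TSS = (975398.304 / 914400) * 100 = 106.67

106.67 TSS


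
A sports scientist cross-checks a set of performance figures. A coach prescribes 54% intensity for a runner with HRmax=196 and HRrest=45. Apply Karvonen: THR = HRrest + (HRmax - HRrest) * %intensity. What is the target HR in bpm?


Heart rate reserve = 196 - 45 = 151
Intensity fraction = 54 / 100 = 0.54
THR = 45 + 151 * 0.54 = 126.54 bpm

126.54 bpm


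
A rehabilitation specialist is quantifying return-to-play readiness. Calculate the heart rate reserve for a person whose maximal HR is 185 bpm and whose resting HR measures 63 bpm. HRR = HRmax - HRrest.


HRmax = 185 bpm
HRrest = 63 bpm
HRR = 185 - 63 = 122 bpm

122 bpm


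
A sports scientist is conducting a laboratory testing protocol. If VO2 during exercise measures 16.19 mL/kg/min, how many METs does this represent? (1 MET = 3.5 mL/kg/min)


METs = VO2 / 3.5 = 16.19 / 3.5 = 4.63

4.63 METs


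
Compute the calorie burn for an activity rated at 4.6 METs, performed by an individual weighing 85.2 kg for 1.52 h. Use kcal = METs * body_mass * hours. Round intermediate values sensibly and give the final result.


Product of METs and mass = 4.6 * 85.2 = 391.92
Total kcal = 391.92 * 1.52 = 595.72 kcal

595.72 kcal


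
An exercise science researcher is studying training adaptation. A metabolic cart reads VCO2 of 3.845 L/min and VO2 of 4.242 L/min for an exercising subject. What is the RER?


RER = VCO2 / VO2 = 3.845 / 4.242 = 0.9064

0.9064


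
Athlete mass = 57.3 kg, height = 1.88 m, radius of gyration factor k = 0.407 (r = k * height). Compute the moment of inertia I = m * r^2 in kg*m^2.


r = k * height = 0.407 * 1.88 = 0.76516 m
r^2 = 0.76516^2 = 0.58547
I = 57.3 * 0.58547 = 33.547 kg*m^2

33.547 kg*m^2


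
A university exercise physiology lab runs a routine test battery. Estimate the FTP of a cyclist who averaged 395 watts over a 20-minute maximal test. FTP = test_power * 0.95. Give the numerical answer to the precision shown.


FTP = 395 * 0.95 = 375.25 W

375.25 W


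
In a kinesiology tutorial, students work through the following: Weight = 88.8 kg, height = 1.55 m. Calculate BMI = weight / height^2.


height^2 = 1.55^2 = 2.4025
BMI = 88.8 / 2.4025 = 36.96 kg/m^2

36.96 kg/m^2


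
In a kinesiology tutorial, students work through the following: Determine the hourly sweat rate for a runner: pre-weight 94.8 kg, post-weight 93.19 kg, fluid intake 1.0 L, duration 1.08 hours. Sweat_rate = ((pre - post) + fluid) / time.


Mass lost = 94.8 - 93.19 = 1.61 kg
Add fluid consumed: 1.61 + 1.0 = 2.61 L total sweat
Sweat rate = 2.61 / 1.08 = 2.417 L/h

2.417 L/h


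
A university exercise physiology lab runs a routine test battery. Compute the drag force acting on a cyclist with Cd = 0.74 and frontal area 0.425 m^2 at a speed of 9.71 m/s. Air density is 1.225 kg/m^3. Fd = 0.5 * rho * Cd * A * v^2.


Step 1: v^2 = 94.2841
Step 2: Fd = 0.5 * 1.225 * 0.74 * 0.425 * 94.2841
= 18.162 N

18.162 N


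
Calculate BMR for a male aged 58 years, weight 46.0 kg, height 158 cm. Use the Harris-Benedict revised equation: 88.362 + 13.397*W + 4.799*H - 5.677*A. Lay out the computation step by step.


Substituting values:
W term = 13.397 * 46.0 = 616.262
H term = 4.799 * 158 = 758.242
A term = 5.677 * 58 = 329.266
BMR = 1133.6 kcal/day

1133.6 kcal/day


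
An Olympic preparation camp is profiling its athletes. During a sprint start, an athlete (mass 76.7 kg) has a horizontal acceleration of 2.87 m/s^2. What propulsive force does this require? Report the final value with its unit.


Propulsive force = mass * acceleration
= 76.7 kg * 2.87 m/s^2
= 220.13 N

220.13 N


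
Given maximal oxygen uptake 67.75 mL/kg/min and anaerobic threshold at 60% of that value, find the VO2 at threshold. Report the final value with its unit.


Percentage as decimal = 0.6
VO2 at AT = 67.75 * 0.6 = 40.65 mL/kg/min

40.65 mL/kg/min


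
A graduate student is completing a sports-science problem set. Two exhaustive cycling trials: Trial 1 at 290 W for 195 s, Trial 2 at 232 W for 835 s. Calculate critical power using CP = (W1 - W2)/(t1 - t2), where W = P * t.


W1 = 290 * 195 = 56550 J
W2 = 232 * 835 = 193720 J
CP = (56550 - 193720) / (195 - 835)
= -137170 / -640
= 214.33 W

214.33 W


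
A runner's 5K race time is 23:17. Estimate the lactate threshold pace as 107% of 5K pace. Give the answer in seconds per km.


Total race time = 23*60 + 17 = 1397 seconds
5K pace = 1397 / 5 = 279.4 sec/km
LT pace = 279.4 * 1.07 = 298.96 sec/km

298.96 s/km


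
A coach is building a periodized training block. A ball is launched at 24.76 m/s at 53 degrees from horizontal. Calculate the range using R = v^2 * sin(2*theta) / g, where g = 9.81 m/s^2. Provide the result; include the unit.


sin(2 * 53) = sin(106) = 0.961262
v^2 = 24.76^2 = 613.0576
R = 613.0576 * 0.961262 / 9.81
= 60.072 m

60.072 m


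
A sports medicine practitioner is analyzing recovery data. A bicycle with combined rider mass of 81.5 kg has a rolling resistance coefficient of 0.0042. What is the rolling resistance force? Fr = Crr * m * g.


Fr = 0.0042 * 81.5 * 9.81
= 0.3423 * 9.81
= 3.358 N

3.358 N


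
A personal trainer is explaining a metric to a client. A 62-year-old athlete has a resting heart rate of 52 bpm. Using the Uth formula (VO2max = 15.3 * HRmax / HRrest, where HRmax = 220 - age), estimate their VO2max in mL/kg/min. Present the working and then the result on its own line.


HRmax = 220 - 62 = 158 bpm
Ratio = HRmax / HRrest = 158 / 52 = 3.0385
VO2max = 15.3 * 3.0385 = 46.49 mL/kg/min

46.49 mL/kg/min


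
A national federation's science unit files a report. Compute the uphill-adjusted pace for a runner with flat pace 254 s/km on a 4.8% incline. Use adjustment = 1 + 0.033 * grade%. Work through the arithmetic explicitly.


Adjustment factor = 1 + 0.033 * 4.8 = 1.1584
Grade-adjusted pace = 254 * 1.1584 = 294.23 s/km

294.23 s/km


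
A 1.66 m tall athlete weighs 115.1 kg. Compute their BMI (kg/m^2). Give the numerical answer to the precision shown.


height^2 = 2.7556 m^2
BMI = 115.1 / 2.7556 = 41.77 kg/m^2

41.77 kg/m^2


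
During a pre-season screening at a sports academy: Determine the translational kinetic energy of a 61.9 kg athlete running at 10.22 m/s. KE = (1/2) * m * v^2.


KE = 0.5 * m * v^2
= 0.5 * 61.9 * 10.22^2
= 0.5 * 61.9 * 104.4484
= 3232.68 J

3232.68 J


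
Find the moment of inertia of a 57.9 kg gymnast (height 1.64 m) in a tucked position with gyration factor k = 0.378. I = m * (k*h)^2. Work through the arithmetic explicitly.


Radius of gyration = 0.378 * 1.64 = 0.61992 m
I = 57.9 * 0.61992^2
= 57.9 * 0.384301
= 22.251 kg*m^2

22.251 kg*m^2


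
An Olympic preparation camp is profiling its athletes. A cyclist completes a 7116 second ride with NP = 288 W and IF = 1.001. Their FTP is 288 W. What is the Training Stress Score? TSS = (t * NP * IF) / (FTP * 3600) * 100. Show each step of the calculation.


t * NP * IF = 7116 * 288 * 1.001 = 2051457.408
FTP * 3600 = 1036800
TSS = (2051457.408 / 1036800) * 100 = 197.86

197.86 TSS


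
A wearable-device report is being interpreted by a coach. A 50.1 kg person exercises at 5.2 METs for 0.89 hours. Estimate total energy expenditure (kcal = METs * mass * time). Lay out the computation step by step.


Energy = METs * mass(kg) * time(h)
= 5.2 * 50.1 * 0.89
= 231.86 kcal

231.86 kcal


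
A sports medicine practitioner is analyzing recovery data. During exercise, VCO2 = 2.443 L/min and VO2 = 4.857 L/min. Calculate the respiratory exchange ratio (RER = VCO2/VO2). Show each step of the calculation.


RER = VCO2 / VO2
= 2.443 / 4.857
= 0.503

0.503


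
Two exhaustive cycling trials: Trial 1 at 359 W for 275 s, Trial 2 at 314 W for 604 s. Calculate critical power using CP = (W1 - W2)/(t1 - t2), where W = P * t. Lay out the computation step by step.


W1 = 359 * 275 = 98725 J
W2 = 314 * 604 = 189656 J
CP = (98725 - 189656) / (275 - 604)
= -90931 / -329
= 276.39 W

276.39 W


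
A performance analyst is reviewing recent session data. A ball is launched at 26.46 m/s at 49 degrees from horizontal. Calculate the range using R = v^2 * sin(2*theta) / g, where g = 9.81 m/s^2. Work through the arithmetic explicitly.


sin(2 * 49) = sin(98) = 0.990268
v^2 = 26.46^2 = 700.1316
R = 700.1316 * 0.990268 / 9.81
= 70.675 m

70.675 m


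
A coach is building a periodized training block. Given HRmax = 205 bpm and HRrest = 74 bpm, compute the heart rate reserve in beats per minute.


Heart rate reserve = maximum HR minus resting HR
HRR = 205 - 74 = 131 bpm

131 bpm


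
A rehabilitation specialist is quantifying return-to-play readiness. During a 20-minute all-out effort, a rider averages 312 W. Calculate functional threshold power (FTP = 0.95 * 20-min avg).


FTP = 0.95 * 312
= 296.4 W

296.4 W


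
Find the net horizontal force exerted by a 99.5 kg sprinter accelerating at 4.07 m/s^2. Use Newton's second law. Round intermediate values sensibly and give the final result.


Newton's second law: F = m * a
F = 99.5 * 4.07 = 404.97 N

404.97 N


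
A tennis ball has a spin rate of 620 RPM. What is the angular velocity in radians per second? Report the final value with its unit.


Convert RPM to rad/s: multiply by 2*pi and divide by 60
omega = 620 * 2 * pi / 60
= 64.926 rad/s

64.926 rad/s


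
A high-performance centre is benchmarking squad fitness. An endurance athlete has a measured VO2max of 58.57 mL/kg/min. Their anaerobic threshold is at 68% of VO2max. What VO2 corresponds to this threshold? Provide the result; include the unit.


Anaerobic threshold VO2 = VO2max * 68%
= 58.57 * 0.68
= 39.83 mL/kg/min

39.83 mL/kg/min


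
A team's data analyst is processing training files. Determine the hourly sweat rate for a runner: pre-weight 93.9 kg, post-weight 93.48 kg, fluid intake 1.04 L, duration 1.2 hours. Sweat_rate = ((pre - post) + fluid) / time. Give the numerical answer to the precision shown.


Mass lost = 93.9 - 93.48 = 0.42 kg
Add fluid consumed: 0.42 + 1.04 = 1.46 L total sweat
Sweat rate = 1.46 / 1.2 = 1.217 L/h

1.217 L/h


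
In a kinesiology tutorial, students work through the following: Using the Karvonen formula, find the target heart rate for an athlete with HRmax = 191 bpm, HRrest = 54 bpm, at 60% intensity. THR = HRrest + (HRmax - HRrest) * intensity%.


HRR = 191 - 54 = 137
THR = 54 + 137 * 0.6
= 54 + 82.2
= 136.2 bpm

136.2 bpm


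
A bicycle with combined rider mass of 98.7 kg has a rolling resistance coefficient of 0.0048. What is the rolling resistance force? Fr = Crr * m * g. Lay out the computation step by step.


Fr = 0.0048 * 98.7 * 9.81
= 0.47376 * 9.81
= 4.648 N

4.648 N


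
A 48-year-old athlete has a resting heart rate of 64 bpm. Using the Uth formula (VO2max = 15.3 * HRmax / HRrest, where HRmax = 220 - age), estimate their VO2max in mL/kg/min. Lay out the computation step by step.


HRmax = 220 - 48 = 172 bpm
Ratio = HRmax / HRrest = 172 / 64 = 2.6875
VO2max = 15.3 * 2.6875 = 41.12 mL/kg/min

41.12 mL/kg/min


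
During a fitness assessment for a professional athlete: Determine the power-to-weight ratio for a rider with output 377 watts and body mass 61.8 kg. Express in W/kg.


P/W = 377 / 61.8 = 6.1 W/kg

6.1 W/kg


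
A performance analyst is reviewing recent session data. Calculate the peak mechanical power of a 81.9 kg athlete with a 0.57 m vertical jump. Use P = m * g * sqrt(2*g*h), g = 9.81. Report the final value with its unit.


First, sqrt(2gh) = sqrt(2 * 9.81 * 0.57)
= sqrt(11.1834) = 3.344159 m/s
Power = 81.9 * 9.81 * 3.344159 = 2686.83 W

2686.83 W


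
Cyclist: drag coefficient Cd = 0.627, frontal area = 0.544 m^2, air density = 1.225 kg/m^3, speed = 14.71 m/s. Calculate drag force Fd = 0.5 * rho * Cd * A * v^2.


v^2 = 14.71^2 = 216.3841
Fd = 0.5 * 1.225 * 0.627 * 0.544 * 216.3841
= 45.206 N

45.206 N


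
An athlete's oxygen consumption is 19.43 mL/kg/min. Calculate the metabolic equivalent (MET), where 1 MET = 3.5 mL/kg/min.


MET = VO2 / 3.5
= 19.43 / 3.5
= 5.55 METs

5.55 METs


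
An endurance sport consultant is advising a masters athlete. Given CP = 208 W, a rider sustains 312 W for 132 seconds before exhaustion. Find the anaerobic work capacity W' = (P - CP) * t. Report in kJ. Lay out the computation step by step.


Excess power = 312 - 208 = 104 W
Work above CP = 104 * 132 = 13728 J
W' = 13.728 kJ

13.728 kJ


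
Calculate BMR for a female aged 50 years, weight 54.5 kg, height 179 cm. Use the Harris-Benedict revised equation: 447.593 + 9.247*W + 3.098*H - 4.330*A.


Substituting values:
W term = 9.247 * 54.5 = 503.9615
H term = 3.098 * 179 = 554.542
A term = 4.330 * 50 = 216.5
BMR = 1289.6 kcal/day

1289.6 kcal/day


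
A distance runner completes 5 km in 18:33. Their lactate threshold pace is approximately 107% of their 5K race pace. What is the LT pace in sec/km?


Convert to seconds: 18 min 33 s = 1113 s
Pace per km = 1113 / 5 = 222.6 s/km
LT pace = 222.6 * 1.07 = 238.18 s/km

238.18 s/km


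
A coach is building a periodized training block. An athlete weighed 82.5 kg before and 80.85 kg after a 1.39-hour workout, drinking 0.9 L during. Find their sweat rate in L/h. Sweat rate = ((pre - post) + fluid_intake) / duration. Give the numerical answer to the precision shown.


Body mass change = 1.65 kg
Total sweat loss = 1.65 + 0.9 = 2.55 L
Rate = 2.55 / 1.39 = 1.835 L/h

1.835 L/h


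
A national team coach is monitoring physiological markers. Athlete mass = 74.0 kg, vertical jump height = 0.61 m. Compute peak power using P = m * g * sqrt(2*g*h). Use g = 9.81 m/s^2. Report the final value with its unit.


sqrt(2 * 9.81 * 0.61) = sqrt(11.9682) = 3.459509 m/s
P = 74.0 * 9.81 * 3.459509
= 2511.4 W

2511.4 W


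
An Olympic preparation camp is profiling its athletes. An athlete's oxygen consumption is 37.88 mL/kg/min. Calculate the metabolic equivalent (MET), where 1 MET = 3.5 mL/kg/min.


MET = VO2 / 3.5
= 37.88 / 3.5
= 10.82 METs

10.82 METs


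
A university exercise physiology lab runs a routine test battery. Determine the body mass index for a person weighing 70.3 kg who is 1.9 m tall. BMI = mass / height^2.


BMI = mass / height^2
= 70.3 / 1.9^2
= 70.3 / 3.61
= 19.47 kg/m^2

19.47 kg/m^2


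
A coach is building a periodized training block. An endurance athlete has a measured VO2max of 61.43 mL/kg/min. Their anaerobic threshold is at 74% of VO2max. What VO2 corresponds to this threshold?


Anaerobic threshold VO2 = VO2max * 74%
= 61.43 * 0.74
= 45.46 mL/kg/min

45.46 mL/kg/min


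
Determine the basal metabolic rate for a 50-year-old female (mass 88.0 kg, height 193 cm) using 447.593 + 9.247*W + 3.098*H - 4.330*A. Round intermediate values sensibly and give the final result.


BMR = 447.593 + 9.247*88.0 + 3.098*193 - 4.330*50
= 1642.74 kcal/day

1642.74 kcal/day


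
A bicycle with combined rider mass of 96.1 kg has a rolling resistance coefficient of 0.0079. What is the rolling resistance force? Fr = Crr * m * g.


Fr = 0.0079 * 96.1 * 9.81
= 0.75919 * 9.81
= 7.448 N

7.448 N


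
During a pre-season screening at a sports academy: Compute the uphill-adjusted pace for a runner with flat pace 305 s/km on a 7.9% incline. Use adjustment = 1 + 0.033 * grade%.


Adjustment factor = 1 + 0.033 * 7.9 = 1.2607
Grade-adjusted pace = 305 * 1.2607 = 384.51 s/km

384.51 s/km


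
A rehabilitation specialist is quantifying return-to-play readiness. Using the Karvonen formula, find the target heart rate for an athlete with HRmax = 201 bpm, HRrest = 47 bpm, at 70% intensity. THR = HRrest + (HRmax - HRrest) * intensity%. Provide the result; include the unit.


HRR = 201 - 47 = 154
THR = 47 + 154 * 0.7
= 47 + 107.8
= 154.8 bpm

154.8 bpm


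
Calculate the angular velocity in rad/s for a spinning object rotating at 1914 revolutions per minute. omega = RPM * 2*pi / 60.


omega = RPM * 2*pi / 60
= 1914 * 6.28318531 / 60
= 200.434 rad/s

200.434 rad/s


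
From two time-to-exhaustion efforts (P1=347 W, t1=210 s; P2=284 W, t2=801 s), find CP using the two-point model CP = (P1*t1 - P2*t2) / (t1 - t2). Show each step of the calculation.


Work in trial 1 = 72870 J
Work in trial 2 = 227484 J
Delta work = -154614 J
Delta time = -591 s
CP = -154614 / -591 = 261.61 W

261.61 W


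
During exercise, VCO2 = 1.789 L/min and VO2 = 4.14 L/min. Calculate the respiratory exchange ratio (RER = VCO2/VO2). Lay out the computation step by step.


RER = VCO2 / VO2
= 1.789 / 4.14
= 0.4321

0.4321


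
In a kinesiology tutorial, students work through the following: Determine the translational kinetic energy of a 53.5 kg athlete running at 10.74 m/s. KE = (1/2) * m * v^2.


KE = 0.5 * m * v^2
= 0.5 * 53.5 * 10.74^2
= 0.5 * 53.5 * 115.3476
= 3085.55 J

3085.55 J


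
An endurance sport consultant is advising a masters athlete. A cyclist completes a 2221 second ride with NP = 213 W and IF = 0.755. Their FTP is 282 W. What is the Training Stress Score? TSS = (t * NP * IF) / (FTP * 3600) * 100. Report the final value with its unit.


t * NP * IF = 2221 * 213 * 0.755 = 357170.115
FTP * 3600 = 1015200
TSS = (357170.115 / 1015200) * 100 = 35.18

35.18 TSS


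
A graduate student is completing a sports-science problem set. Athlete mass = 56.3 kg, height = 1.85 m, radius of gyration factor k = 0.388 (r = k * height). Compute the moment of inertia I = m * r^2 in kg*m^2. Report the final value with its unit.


r = k * height = 0.388 * 1.85 = 0.7178 m
r^2 = 0.7178^2 = 0.515237
I = 56.3 * 0.515237 = 29.008 kg*m^2

29.008 kg*m^2


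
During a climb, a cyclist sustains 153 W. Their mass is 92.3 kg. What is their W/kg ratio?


Power-to-weight = 153 W / 92.3 kg
= 1.658 W/kg

1.658 W/kg


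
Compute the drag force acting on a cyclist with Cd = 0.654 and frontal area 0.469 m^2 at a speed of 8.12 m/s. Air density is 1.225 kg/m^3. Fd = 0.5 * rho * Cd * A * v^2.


Step 1: v^2 = 65.9344
Step 2: Fd = 0.5 * 1.225 * 0.654 * 0.469 * 65.9344
= 12.387 N

12.387 N


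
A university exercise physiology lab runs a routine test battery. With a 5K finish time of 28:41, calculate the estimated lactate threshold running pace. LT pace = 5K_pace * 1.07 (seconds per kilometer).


Race duration = 1721 s for 5 km
Average pace = 1721 / 5 = 344.2 s/km
LT pace = 344.2 * 1.07
= 368.29 s/km

368.29 s/km


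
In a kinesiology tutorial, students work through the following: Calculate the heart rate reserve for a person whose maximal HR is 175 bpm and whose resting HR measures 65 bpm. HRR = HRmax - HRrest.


HRmax = 175 bpm
HRrest = 65 bpm
HRR = 175 - 65 = 110 bpm

110 bpm


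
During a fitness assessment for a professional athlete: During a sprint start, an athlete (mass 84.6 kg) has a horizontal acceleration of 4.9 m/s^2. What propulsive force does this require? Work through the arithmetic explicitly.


Propulsive force = mass * acceleration
= 84.6 kg * 4.9 m/s^2
= 414.54 N

414.54 N


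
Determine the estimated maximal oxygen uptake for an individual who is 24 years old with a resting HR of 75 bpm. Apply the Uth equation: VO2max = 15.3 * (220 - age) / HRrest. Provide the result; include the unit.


HRmax = 220 - 24 = 196
VO2max = 15.3 * (196 / 75)
= 15.3 * 2.6133
= 39.98 mL/kg/min

39.98 mL/kg/min


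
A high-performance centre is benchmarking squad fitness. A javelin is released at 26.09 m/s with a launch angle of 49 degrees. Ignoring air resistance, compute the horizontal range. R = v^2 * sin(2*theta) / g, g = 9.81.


Launch speed squared = 680.6881
sin(2 * 49 deg) = 0.990268
Range = 680.6881 * 0.990268 / 9.81
= 68.712 m

68.712 m


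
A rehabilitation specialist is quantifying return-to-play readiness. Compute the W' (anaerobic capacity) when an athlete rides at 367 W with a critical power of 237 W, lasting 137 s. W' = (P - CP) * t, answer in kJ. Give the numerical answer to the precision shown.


Above-CP power = 130 W
Duration = 137 s
W' = 130 * 137 = 17810 J
Convert: 17810 / 1000 = 17.81 kJ

17.81 kJ


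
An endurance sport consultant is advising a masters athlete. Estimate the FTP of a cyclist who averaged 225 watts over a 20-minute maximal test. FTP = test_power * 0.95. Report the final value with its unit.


FTP = 225 * 0.95 = 213.75 W

213.75 W


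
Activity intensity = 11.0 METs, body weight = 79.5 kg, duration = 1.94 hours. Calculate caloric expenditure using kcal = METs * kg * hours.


kcal = 11.0 * 79.5 * 1.94
= 874.5 * 1.94
= 1696.53 kcal

1696.53 kcal


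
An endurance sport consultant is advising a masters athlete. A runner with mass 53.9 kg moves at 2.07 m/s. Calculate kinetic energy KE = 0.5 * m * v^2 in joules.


v^2 = 2.07^2 = 4.2849
KE = 0.5 * 53.9 * 4.2849
= 115.48 J

115.48 J


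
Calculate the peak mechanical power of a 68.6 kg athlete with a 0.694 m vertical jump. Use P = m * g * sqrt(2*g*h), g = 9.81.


First, sqrt(2gh) = sqrt(2 * 9.81 * 0.694)
= sqrt(13.61628) = 3.690024 m/s
Power = 68.6 * 9.81 * 3.690024 = 2483.26 W

2483.26 W


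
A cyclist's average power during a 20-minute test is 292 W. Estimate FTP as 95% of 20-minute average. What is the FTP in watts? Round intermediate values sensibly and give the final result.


FTP = 20-min power * 0.95
= 292 * 0.95
= 277.4 W

277.4 W


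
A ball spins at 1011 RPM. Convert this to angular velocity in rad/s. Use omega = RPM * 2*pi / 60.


omega = 1011 * 2 * pi / 60
= 1011 * 6.28318531 / 60
= 6352.3 / 60
= 105.872 rad/s

105.872 rad/s


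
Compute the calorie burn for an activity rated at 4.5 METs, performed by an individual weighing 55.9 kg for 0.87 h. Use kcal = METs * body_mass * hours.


Product of METs and mass = 4.5 * 55.9 = 251.55
Total kcal = 251.55 * 0.87 = 218.85 kcal

218.85 kcal


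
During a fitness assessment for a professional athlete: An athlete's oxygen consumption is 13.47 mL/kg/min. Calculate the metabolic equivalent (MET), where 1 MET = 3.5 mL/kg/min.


MET = VO2 / 3.5
= 13.47 / 3.5
= 3.85 METs

3.85 METs


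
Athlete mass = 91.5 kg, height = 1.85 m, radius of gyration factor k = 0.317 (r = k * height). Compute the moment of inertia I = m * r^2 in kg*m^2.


r = k * height = 0.317 * 1.85 = 0.58645 m
r^2 = 0.58645^2 = 0.343924
I = 91.5 * 0.343924 = 31.469 kg*m^2

31.469 kg*m^2


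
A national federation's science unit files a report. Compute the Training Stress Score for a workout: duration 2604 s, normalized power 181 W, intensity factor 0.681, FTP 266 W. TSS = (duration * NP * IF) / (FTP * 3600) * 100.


Product = 2604 * 181 * 0.681 = 320971.644
Base = 266 * 3600 = 957600
TSS = 320971.644 / 957600 * 100 = 33.52

33.52 TSS


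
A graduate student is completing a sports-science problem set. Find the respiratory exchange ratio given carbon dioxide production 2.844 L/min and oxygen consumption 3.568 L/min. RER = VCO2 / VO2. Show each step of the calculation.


VCO2 = 2.844 L/min
VO2 = 3.568 L/min
RER = 2.844 / 3.568 = 0.7971

0.7971


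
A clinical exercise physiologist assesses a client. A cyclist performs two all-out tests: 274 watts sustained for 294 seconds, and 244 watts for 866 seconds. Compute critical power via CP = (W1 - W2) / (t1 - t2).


W1 = P1 * t1 = 274 * 294 = 80556 J
W2 = P2 * t2 = 244 * 866 = 211304 J
CP = (80556 - 211304) / (294 - 866)
= 228.58 W

228.58 W


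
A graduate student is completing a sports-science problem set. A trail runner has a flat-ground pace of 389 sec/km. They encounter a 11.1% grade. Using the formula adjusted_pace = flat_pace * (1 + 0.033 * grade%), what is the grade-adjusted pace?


Grade factor = 1 + 0.033 * 11.1 = 1.3663
Adjusted = 389 * 1.3663 = 531.49 sec/km

531.49 s/km


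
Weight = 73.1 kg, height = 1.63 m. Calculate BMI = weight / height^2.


height^2 = 1.63^2 = 2.6569
BMI = 73.1 / 2.6569 = 27.51 kg/m^2

27.51 kg/m^2


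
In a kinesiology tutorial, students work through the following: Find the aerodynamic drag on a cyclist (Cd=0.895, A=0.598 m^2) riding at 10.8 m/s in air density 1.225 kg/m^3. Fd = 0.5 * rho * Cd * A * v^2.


Fd = 0.5 * 1.225 * 0.895 * 0.598 * 10.8^2
= 0.5 * 1.225 * 0.895 * 0.598 * 116.64
= 38.236 N

38.236 N


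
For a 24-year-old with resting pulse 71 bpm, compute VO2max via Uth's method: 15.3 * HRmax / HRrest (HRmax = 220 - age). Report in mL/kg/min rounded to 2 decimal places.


Step 1: HRmax = 220 - 24 = 196 bpm
Step 2: Ratio = 196 / 71 = 2.7606
Step 3: VO2max = 15.3 * 2.7606 = 42.24 mL/kg/min

42.24 mL/kg/min


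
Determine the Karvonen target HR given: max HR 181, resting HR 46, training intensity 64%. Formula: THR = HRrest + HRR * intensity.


HRR = HRmax - HRrest = 181 - 46 = 135
THR = 46 + 135 * 0.64
= 132.4 bpm

132.4 bpm


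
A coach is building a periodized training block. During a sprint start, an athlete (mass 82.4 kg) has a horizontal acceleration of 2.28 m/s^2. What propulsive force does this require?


Propulsive force = mass * acceleration
= 82.4 kg * 2.28 m/s^2
= 187.87 N

187.87 N


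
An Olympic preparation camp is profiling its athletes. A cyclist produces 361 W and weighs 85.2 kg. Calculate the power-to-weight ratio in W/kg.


P/W = power / mass
= 361 / 85.2
= 4.237 W/kg

4.237 W/kg
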